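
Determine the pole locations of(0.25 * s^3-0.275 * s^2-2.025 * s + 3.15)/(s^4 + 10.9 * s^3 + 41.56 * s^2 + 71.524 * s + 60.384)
Set denominator = 0: s^4 + 10.9*s^3 + 41.56*s^2 + 71.524*s + 60.384 = (s + 4.8)(s + 3.7)(s^2 + 2.4*s + 3.4) = 0 → Poles: -1.2 + 1.4j, -1.2 - 1.4j, -3.7, -4.8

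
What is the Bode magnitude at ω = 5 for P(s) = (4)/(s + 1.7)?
Substitute s = j*5: P(j5) = 0.243815 - 0.717103j.
|P(j5)| = sqrt(Re² + Im²) = 0.7574.
20*log₁₀(0.7574) = -2.41 dB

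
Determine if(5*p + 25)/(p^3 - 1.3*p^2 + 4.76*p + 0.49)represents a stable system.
Denominator: p^3 - 1.3*p^2 + 4.76*p + 0.49 = (p + 0.1)(p^2 - 1.4*p + 4.9). Poles: -0.1, 0.7 + 2.1j, 0.7 - 2.1j. All Re(p)<0: No (unstable)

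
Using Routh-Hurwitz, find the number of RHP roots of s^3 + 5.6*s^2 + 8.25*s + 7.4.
Routh array:
s^3: [1, 8.25]; s^2: [5.6, 7.4]; s^1: [6.92857]; s^0: [7.4]
First column: [1, 5.6, 6.92857, 7.4]. Sign changes = RHP roots = 0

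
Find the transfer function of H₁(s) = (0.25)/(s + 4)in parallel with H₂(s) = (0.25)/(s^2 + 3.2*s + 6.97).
Parallel: H = H₁ + H₂ = (n₁·d₂ + n₂·d₁)/(d₁·d₂).
n₁·d₂ = 0.25*s^2 + 0.8*s + 1.7425. n₂·d₁ = 0.25*s + 1. Sum = 0.25*s^2 + 1.05*s + 2.7425. d₁·d₂ = s^3 + 7.2*s^2 + 19.77*s + 27.88.
H(s) = (0.25*s^2 + 1.05*s + 2.7425)/(s^3 + 7.2*s^2 + 19.77*s + 27.88)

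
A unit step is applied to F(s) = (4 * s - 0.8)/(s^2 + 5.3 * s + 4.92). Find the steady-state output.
FVT: lim_{t→∞} y(t) = lim_{s→0} s*Y(s) where Y(s) = F(s)/s.
= lim_{s→0} F(s) = F(0) = num(0)/den(0) = -0.8/4.92 = -0.1626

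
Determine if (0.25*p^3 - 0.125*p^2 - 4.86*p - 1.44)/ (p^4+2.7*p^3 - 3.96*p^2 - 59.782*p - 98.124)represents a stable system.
Denominator: p^4 + 2.7*p^3 - 3.96*p^2 - 59.782*p - 98.124 = (p - 3.9)(p + 2)(p^2 + 4.6*p + 12.58). Poles: -2, -2.3 + 2.7j, -2.3 - 2.7j, 3.9. All Re(p)<0: No (unstable)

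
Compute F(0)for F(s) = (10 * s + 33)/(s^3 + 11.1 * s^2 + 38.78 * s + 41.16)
DC gain = F(0) = num(0)/den(0) = 33/41.16 = 0.8017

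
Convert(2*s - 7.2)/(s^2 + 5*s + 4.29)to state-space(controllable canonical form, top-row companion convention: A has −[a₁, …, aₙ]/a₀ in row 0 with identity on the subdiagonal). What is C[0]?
Reachable canonical form: C = numerator coefficients (right-aligned, zero-padded to length n).
num = 2*s - 7.2, C = [[2, -7.2]].
C[0] = 2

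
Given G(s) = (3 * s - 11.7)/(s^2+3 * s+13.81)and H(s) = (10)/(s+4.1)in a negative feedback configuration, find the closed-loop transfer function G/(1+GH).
Closed-loop T = G/(1+GH).
Numerator: G_num * H_den = 3*s^2 + 0.6*s - 47.97.
Denominator: G_den * H_den + G_num * H_num = (s^3 + 7.1*s^2 + 26.11*s + 56.621) + (30*s - 117) = s^3 + 7.1*s^2 + 56.11*s - 60.379.
T(s) = (3*s^2 + 0.6*s - 47.97)/(s^3 + 7.1*s^2 + 56.11*s - 60.379)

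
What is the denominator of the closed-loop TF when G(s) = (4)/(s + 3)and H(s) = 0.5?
Characteristic poly = G_den * H_den + G_num * H_num = (s + 3) + (2) = s + 5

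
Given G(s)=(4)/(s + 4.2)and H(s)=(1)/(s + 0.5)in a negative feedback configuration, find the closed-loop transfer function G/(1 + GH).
Closed-loop T = G/(1+GH).
Numerator: G_num * H_den = 4*s + 2.
Denominator: G_den * H_den + G_num * H_num = (s^2 + 4.7*s + 2.1) + (4) = s^2 + 4.7*s + 6.1.
T(s) = (4*s + 2)/(s^2 + 4.7*s + 6.1)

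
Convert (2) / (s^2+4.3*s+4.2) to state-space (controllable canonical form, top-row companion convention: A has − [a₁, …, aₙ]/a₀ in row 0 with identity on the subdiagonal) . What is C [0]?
Reachable canonical form: C = numerator coefficients (right-aligned, zero-padded to length n).
num = 2, C = [[0, 2]].
C[0] = 0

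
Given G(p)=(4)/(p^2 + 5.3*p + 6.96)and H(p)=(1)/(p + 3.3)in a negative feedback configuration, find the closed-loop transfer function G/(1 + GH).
Closed-loop T = G/(1+GH).
Numerator: G_num * H_den = 4*p + 13.2.
Denominator: G_den * H_den + G_num * H_num = (p^3 + 8.6*p^2 + 24.45*p + 22.968) + (4) = p^3 + 8.6*p^2 + 24.45*p + 26.968.
T(p) = (4*p + 13.2)/(p^3 + 8.6*p^2 + 24.45*p + 26.968)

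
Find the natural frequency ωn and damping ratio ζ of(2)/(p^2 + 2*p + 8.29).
Underdamped: complex pole -1 + 2.7j. ωn = |pole| = 2.879, ζ = -Re(pole)/ωn = 0.3473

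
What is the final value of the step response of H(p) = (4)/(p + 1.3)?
FVT: lim_{t→∞} y(t) = lim_{p→0} p*Y(p) where Y(p) = H(p)/p.
= lim_{p→0} H(p) = H(0) = num(0)/den(0) = 4/1.3 = 3.077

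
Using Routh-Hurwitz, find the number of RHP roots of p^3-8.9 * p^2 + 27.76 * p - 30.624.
Routh array:
p^3: [1, 27.76]; p^2: [-8.9, -30.624]; p^1: [24.3191]; p^0: [-30.624]
First column: [1, -8.9, 24.3191, -30.624]. Sign changes = RHP roots = 3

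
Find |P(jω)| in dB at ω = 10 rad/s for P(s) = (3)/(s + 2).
Substitute s = j*10: P(j10) = 0.0576923 - 0.288462j.
|P(j10)| = sqrt(Re² + Im²) = 0.2942.
20*log₁₀(0.2942) = -10.63 dB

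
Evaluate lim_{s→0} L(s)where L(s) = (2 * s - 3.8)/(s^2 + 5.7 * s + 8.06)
DC gain = L(0) = num(0)/den(0) = -3.8/8.06 = -0.4715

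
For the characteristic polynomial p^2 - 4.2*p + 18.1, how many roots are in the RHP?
Poles: 2.1 + 3.7j, 2.1 - 3.7j. RHP poles (Re>0): 2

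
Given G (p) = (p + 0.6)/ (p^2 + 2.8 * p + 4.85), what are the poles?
Set denominator = 0: p^2 + 2.8*p + 4.85 = 0 → Poles: -1.4 + 1.7j, -1.4 - 1.7j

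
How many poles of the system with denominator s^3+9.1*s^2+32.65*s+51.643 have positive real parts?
s^3 + 9.1*s^2 + 32.65*s + 51.643 = (s + 4.3)(s^2 + 4.8*s + 12.01). Poles: -2.4 + 2.5j, -2.4 - 2.5j, -4.3. RHP poles (Re>0): 0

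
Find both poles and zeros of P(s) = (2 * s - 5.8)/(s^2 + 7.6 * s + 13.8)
Set denominator = 0: s^2 + 7.6*s + 13.8 = (s + 4.6)(s + 3) = 0 → Poles: -3, -4.6
Set numerator = 0: 2*s - 5.8 = 0 → Zeros: 2.9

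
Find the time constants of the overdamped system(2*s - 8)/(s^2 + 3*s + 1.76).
Overdamped: real poles at -0.8, -2.2. τ = -1/pole → τ₁ = 1.25, τ₂ = 0.4545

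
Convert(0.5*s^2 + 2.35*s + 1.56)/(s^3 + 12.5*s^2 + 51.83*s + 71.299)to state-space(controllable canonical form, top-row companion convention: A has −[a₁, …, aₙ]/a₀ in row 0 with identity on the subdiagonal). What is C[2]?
Reachable canonical form: C = numerator coefficients (right-aligned, zero-padded to length n).
num = 0.5*s^2 + 2.35*s + 1.56, C = [[0.5, 2.35, 1.56]].
C[2] = 1.56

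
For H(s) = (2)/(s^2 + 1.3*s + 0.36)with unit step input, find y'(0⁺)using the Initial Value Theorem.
IVT: y'(0⁺) = lim_{s→∞} s²·Y(s) = lim_{s→∞} s·H(s).
deg(num) = 0, deg(den) = 2, relative degree = 2 ≥ 2, so s·H(s) → 0. Initial slope = 0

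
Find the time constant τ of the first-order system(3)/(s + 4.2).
First-order system: τ = -1/pole. Pole = -4.2. τ = -1/(-4.2) = 0.2381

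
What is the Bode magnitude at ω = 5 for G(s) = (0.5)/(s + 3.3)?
Substitute s = j*5: G(j5) = 0.0459738 - 0.0696573j.
|G(j5)| = sqrt(Re² + Im²) = 0.08346.
20*log₁₀(0.08346) = -21.57 dB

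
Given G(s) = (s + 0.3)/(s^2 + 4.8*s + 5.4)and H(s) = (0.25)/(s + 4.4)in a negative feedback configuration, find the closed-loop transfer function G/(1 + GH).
Closed-loop T = G/(1+GH).
Numerator: G_num * H_den = s^2 + 4.7*s + 1.32.
Denominator: G_den * H_den + G_num * H_num = (s^3 + 9.2*s^2 + 26.52*s + 23.76) + (0.25*s + 0.075) = s^3 + 9.2*s^2 + 26.77*s + 23.835.
T(s) = (s^2 + 4.7*s + 1.32)/(s^3 + 9.2*s^2 + 26.77*s + 23.835)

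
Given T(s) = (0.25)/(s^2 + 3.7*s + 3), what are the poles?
Set denominator = 0: s^2 + 3.7*s + 3 = (s + 2.5)(s + 1.2) = 0 → Poles: -1.2, -2.5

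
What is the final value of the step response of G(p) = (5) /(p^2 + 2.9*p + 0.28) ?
FVT: lim_{t→∞} y(t) = lim_{p→0} p*Y(p) where Y(p) = G(p)/p.
= lim_{p→0} G(p) = G(0) = num(0)/den(0) = 5/0.28 = 17.86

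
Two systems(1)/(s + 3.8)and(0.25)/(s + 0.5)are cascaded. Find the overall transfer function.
Series: H = H₁ · H₂ = (n₁·n₂)/(d₁·d₂).
Num: n₁·n₂ = 0.25. Den: d₁·d₂ = s^2 + 4.3*s + 1.9.
H(s) = (0.25)/(s^2 + 4.3*s + 1.9)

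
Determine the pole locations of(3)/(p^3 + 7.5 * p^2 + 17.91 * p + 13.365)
Set denominator = 0: p^3 + 7.5*p^2 + 17.91*p + 13.365 = (p + 1.5)(p + 3.3)(p + 2.7) = 0 → Poles: -1.5, -2.7, -3.3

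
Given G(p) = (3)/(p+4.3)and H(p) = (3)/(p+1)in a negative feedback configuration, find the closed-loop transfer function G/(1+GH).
Closed-loop T = G/(1+GH).
Numerator: G_num * H_den = 3*p + 3.
Denominator: G_den * H_den + G_num * H_num = (p^2 + 5.3*p + 4.3) + (9) = p^2 + 5.3*p + 13.3.
T(p) = (3*p + 3)/(p^2 + 5.3*p + 13.3)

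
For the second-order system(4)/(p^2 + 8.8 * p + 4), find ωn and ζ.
Standard form: ωn²/(p²+2ζωn·p+ωn²).
const=4=ωn² → ωn=2, p coeff=8.8=2ζωn → ζ=2.2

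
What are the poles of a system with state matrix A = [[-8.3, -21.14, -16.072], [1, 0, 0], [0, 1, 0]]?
Eigenvalues solve det(λI - A) = 0.
Characteristic polynomial: λ^3 + 8.3*λ^2 + 21.14*λ + 16.072 = 0.
Factor: (λ + 4.1)(λ + 2.8)(λ + 1.4) = 0.
Roots: -1.4, -2.8, -4.1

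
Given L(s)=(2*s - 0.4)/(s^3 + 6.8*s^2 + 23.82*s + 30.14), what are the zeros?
Set numerator = 0: 2*s - 0.4 = 0 → Zeros: 0.2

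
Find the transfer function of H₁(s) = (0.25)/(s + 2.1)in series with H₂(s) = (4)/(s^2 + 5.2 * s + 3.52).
Series: H = H₁ · H₂ = (n₁·n₂)/(d₁·d₂).
Num: n₁·n₂ = 1. Den: d₁·d₂ = s^3 + 7.3*s^2 + 14.44*s + 7.392.
H(s) = (1)/(s^3 + 7.3*s^2 + 14.44*s + 7.392)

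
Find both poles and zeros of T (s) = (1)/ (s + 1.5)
Set denominator = 0: s + 1.5 = 0 → Poles: -1.5
Numerator is a nonzero constant (1) → Zeros: none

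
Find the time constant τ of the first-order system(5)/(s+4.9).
First-order system: τ = -1/pole. Pole = -4.9. τ = -1/(-4.9) = 0.2041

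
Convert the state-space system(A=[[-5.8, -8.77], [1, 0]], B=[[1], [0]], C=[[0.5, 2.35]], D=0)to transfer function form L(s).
L(s) = C(sI - A)⁻¹B + D.
Characteristic polynomial det(sI - A) = s^2 + 5.8*s + 8.77.
Numerator from C·adj(sI-A)·B + D·det(sI-A) = 0.5*s + 2.35.
L(s) = (0.5*s + 2.35)/(s^2 + 5.8*s + 8.77)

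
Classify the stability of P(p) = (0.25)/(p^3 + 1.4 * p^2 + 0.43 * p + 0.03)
Denominator: p^3 + 1.4*p^2 + 0.43*p + 0.03 = (p + 0.3)(p + 1)(p + 0.1). Poles: -0.1, -0.3, -1. Stable (all poles in LHP)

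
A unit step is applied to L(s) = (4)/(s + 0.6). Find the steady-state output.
FVT: lim_{t→∞} y(t) = lim_{s→0} s*Y(s) where Y(s) = L(s)/s.
= lim_{s→0} L(s) = L(0) = num(0)/den(0) = 4/0.6 = 6.667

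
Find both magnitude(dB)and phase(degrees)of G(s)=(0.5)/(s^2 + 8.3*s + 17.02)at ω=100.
Substitute s = j*100: G(j100) = -4.97414e-05 - 4.13558e-06j.
|G| = 20*log₁₀(sqrt(Re²+Im²)) = -86.04 dB.
∠G = atan2(Im, Re) = -175.25°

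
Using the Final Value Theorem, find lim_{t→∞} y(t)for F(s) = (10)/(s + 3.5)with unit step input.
FVT: lim_{t→∞} y(t) = lim_{s→0} s*Y(s) where Y(s) = F(s)/s.
= lim_{s→0} F(s) = F(0) = num(0)/den(0) = 10/3.5 = 2.857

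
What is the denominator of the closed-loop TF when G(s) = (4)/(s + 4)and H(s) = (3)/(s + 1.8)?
Characteristic poly = G_den * H_den + G_num * H_num = (s^2 + 5.8*s + 7.2) + (12) = s^2 + 5.8*s + 19.2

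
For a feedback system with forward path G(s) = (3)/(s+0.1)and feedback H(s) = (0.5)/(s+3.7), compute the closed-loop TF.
Closed-loop T = G/(1+GH).
Numerator: G_num * H_den = 3*s + 11.1.
Denominator: G_den * H_den + G_num * H_num = (s^2 + 3.8*s + 0.37) + (1.5) = s^2 + 3.8*s + 1.87.
T(s) = (3*s + 11.1)/(s^2 + 3.8*s + 1.87)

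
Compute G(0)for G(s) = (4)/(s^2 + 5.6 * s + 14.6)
DC gain = G(0) = num(0)/den(0) = 4/14.6 = 0.274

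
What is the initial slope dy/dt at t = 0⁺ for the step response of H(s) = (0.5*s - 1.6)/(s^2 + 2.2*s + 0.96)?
IVT: y'(0⁺) = lim_{s→∞} s²·Y(s) = lim_{s→∞} s·H(s).
deg(num) = 1, deg(den) = 2, relative degree = 1, so s·H(s) → (leading num)/(leading den) = 0.5/1 = 0.5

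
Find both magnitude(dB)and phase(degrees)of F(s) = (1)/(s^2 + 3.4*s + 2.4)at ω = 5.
Substitute s = j*5: F(j5) = -0.0282585 - 0.0212564j.
|F| = 20*log₁₀(sqrt(Re²+Im²)) = -29.03 dB.
∠F = atan2(Im, Re) = -143.05°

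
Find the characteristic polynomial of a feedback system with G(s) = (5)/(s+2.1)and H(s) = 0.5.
Characteristic poly = G_den * H_den + G_num * H_num = (s + 2.1) + (2.5) = s + 4.6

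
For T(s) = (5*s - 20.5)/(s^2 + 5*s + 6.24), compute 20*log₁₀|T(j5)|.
Substitute s = j*5: T(j5) = 1.03341 + 0.0445269j.
|T(j5)| = sqrt(Re² + Im²) = 1.034.
20*log₁₀(1.034) = 0.29 dB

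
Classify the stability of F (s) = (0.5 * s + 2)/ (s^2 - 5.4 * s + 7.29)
Denominator: s^2 - 5.4*s + 7.29 = (s - 2.7)(s - 2.7). Poles: 2.7, 2.7. Unstable (2 pole(s) in RHP)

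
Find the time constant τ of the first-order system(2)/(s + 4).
First-order system: τ = -1/pole. Pole = -4. τ = -1/(-4) = 0.25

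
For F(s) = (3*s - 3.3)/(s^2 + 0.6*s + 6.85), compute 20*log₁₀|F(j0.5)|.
Substitute s = j*0.5: F(j0.5) = -0.48866 + 0.249485j.
|F(j0.5)| = sqrt(Re² + Im²) = 0.5487.
20*log₁₀(0.5487) = -5.21 dB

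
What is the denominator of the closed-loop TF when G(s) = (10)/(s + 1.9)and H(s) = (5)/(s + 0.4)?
Characteristic poly = G_den * H_den + G_num * H_num = (s^2 + 2.3*s + 0.76) + (50) = s^2 + 2.3*s + 50.76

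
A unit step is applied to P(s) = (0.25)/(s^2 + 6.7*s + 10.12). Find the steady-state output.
FVT: lim_{t→∞} y(t) = lim_{s→0} s*Y(s) where Y(s) = P(s)/s.
= lim_{s→0} P(s) = P(0) = num(0)/den(0) = 0.25/10.12 = 0.0247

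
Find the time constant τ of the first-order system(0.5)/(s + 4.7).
First-order system: τ = -1/pole. Pole = -4.7. τ = -1/(-4.7) = 0.2128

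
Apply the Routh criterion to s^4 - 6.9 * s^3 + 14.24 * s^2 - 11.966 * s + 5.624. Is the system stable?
Routh array:
s^4: [1, 14.24, 5.624]; s^3: [-6.9, -11.966]; s^2: [12.5058, 5.624]; s^1: [-8.86299]; s^0: [5.624]
First column: [1, -6.9, 12.5058, -8.86299, 5.624]. Sign changes = 4.
No, unstable (4 RHP root(s))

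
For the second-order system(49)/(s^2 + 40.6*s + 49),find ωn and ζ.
Standard form: ωn²/(s²+2ζωn·s+ωn²).
const=49=ωn² → ωn=7, s coeff=40.6=2ζωn → ζ=2.9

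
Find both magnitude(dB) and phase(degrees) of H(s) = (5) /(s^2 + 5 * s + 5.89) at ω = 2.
Substitute s = j*2: H(j2) = 0.0912408 - 0.482755j.
|H| = 20*log₁₀(sqrt(Re²+Im²)) = -6.17 dB.
∠H = atan2(Im, Re) = -79.30°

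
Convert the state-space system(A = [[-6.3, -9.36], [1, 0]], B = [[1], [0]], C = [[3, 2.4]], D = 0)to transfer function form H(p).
H(p) = C(pI - A)⁻¹B + D.
Characteristic polynomial det(pI - A) = p^2 + 6.3*p + 9.36.
Numerator from C·adj(pI-A)·B + D·det(pI-A) = 3*p + 2.4.
H(p) = (3*p + 2.4)/(p^2 + 6.3*p + 9.36)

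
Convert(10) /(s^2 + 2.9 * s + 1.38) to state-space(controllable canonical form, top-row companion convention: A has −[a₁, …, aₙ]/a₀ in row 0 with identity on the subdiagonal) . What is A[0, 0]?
Reachable canonical form for den = s^2 + 2.9*s + 1.38: top row of A = -[a₁,a₂,...,aₙ]/a₀, ones on the subdiagonal, zeros elsewhere.
A = [[-2.9, -1.38], [1, 0]].
A[0,0] = -2.9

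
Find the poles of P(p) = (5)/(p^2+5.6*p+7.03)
Set denominator = 0: p^2 + 5.6*p + 7.03 = (p + 3.7)(p + 1.9) = 0 → Poles: -1.9, -3.7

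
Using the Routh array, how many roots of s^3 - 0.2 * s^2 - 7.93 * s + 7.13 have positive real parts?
Routh array:
s^3: [1, -7.93]; s^2: [-0.2, 7.13]; s^1: [27.72]; s^0: [7.13]
First column: [1, -0.2, 27.72, 7.13]. Sign changes = RHP roots = 2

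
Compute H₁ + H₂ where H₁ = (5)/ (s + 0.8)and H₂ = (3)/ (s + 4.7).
Parallel: H = H₁ + H₂ = (n₁·d₂ + n₂·d₁)/(d₁·d₂).
n₁·d₂ = 5*s + 23.5. n₂·d₁ = 3*s + 2.4. Sum = 8*s + 25.9. d₁·d₂ = s^2 + 5.5*s + 3.76.
H(s) = (8*s + 25.9)/(s^2 + 5.5*s + 3.76)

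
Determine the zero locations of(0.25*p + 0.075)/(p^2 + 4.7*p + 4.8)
Set numerator = 0: 0.25*p + 0.075 = 0 → Zeros: -0.3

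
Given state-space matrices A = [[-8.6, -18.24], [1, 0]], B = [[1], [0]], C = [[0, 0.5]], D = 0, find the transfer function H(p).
H(p) = C(pI - A)⁻¹B + D.
Characteristic polynomial det(pI - A) = p^2 + 8.6*p + 18.24.
Numerator from C·adj(pI-A)·B + D·det(pI-A) = 0.5.
H(p) = (0.5)/(p^2 + 8.6*p + 18.24)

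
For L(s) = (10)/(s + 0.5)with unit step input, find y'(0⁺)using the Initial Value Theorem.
IVT: y'(0⁺) = lim_{s→∞} s²·Y(s) = lim_{s→∞} s·L(s).
deg(num) = 0, deg(den) = 1, relative degree = 1, so s·L(s) → (leading num)/(leading den) = 10/1 = 10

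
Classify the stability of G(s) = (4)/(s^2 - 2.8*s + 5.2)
Denominator: s^2 - 2.8*s + 5.2. Poles: 1.4 + 1.8j, 1.4 - 1.8j. Unstable (2 pole(s) in RHP)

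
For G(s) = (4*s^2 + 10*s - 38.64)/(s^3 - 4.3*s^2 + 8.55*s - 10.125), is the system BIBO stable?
Denominator: s^3 - 4.3*s^2 + 8.55*s - 10.125 = (s - 2.5)(s^2 - 1.8*s + 4.05). Poles: 0.9 + 1.8j, 0.9 - 1.8j, 2.5. All Re(p)<0: No (unstable)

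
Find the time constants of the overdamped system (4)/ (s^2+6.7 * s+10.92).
Overdamped: real poles at -2.8, -3.9. τ = -1/pole → τ₁ = 0.3571, τ₂ = 0.2564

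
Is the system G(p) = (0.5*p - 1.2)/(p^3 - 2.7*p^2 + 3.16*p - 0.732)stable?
Denominator: p^3 - 2.7*p^2 + 3.16*p - 0.732 = (p - 0.3)(p^2 - 2.4*p + 2.44). Poles: 0.3, 1.2 + 1j, 1.2 - 1j. All Re(p)<0: No (unstable)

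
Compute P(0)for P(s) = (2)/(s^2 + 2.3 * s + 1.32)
DC gain = P(0) = num(0)/den(0) = 2/1.32 = 1.515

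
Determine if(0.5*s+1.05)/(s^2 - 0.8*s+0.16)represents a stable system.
Denominator: s^2 - 0.8*s + 0.16 = (s - 0.4)(s - 0.4). Poles: 0.4, 0.4. All Re(p)<0: No (unstable)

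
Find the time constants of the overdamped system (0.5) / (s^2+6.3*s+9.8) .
Overdamped: real poles at -3.5, -2.8. τ = -1/pole → τ₁ = 0.2857, τ₂ = 0.3571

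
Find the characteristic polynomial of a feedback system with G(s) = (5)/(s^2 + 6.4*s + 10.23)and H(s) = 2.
Characteristic poly = G_den * H_den + G_num * H_num = (s^2 + 6.4*s + 10.23) + (10) = s^2 + 6.4*s + 20.23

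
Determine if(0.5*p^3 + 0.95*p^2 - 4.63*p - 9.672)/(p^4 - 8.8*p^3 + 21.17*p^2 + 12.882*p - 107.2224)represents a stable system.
Denominator: p^4 - 8.8*p^3 + 21.17*p^2 + 12.882*p - 107.2224 = (p - 4.8)(p + 1.8)(p^2 - 5.8*p + 12.41). Poles: -1.8, 2.9 + 2j, 2.9 - 2j, 4.8. All Re(p)<0: No (unstable)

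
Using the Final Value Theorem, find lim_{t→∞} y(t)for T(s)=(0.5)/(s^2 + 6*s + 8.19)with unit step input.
FVT: lim_{t→∞} y(t) = lim_{s→0} s*Y(s) where Y(s) = T(s)/s.
= lim_{s→0} T(s) = T(0) = num(0)/den(0) = 0.5/8.19 = 0.06105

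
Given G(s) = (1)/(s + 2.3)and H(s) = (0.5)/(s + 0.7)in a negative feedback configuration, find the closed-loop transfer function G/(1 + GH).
Closed-loop T = G/(1+GH).
Numerator: G_num * H_den = s + 0.7.
Denominator: G_den * H_den + G_num * H_num = (s^2 + 3*s + 1.61) + (0.5) = s^2 + 3*s + 2.11.
T(s) = (s + 0.7)/(s^2 + 3*s + 2.11)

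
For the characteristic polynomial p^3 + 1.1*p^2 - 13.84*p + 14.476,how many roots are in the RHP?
p^3 + 1.1*p^2 - 13.84*p + 14.476 = (p - 2.2)(p - 1.4)(p + 4.7). Poles: -4.7, 1.4, 2.2. RHP poles (Re>0): 2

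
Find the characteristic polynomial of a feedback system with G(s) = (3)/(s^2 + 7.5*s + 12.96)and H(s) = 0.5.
Characteristic poly = G_den * H_den + G_num * H_num = (s^2 + 7.5*s + 12.96) + (1.5) = s^2 + 7.5*s + 14.46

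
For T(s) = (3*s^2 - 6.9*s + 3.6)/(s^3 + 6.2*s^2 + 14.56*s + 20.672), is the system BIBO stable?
Denominator: s^3 + 6.2*s^2 + 14.56*s + 20.672 = (s + 3.8)(s^2 + 2.4*s + 5.44). Poles: -1.2 + 2j, -1.2 - 2j, -3.8. All Re(p)<0: Yes (stable)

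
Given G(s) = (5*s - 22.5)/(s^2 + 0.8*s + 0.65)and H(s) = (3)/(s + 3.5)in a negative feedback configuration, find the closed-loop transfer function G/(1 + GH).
Closed-loop T = G/(1+GH).
Numerator: G_num * H_den = 5*s^2 - 5*s - 78.75.
Denominator: G_den * H_den + G_num * H_num = (s^3 + 4.3*s^2 + 3.45*s + 2.275) + (15*s - 67.5) = s^3 + 4.3*s^2 + 18.45*s - 65.225.
T(s) = (5*s^2 - 5*s - 78.75)/(s^3 + 4.3*s^2 + 18.45*s - 65.225)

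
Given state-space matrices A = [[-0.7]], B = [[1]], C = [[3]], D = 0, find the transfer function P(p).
P(p) = C(pI - A)⁻¹B + D.
Characteristic polynomial det(pI - A) = p + 0.7.
Numerator from C·adj(pI-A)·B + D·det(pI-A) = 3.
P(p) = (3)/(p + 0.7)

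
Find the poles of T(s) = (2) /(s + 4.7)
Set denominator = 0: s + 4.7 = 0 → Poles: -4.7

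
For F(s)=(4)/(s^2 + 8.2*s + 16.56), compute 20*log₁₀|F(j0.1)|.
Substitute s = j*0.1: F(j0.1) = 0.2411 - 0.0119457j.
|F(j0.1)| = sqrt(Re² + Im²) = 0.2414.
20*log₁₀(0.2414) = -12.35 dB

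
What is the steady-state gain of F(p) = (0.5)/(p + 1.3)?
DC gain = F(0) = num(0)/den(0) = 0.5/1.3 = 0.3846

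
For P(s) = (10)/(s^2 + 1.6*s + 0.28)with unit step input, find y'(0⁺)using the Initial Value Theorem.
IVT: y'(0⁺) = lim_{s→∞} s²·Y(s) = lim_{s→∞} s·P(s).
deg(num) = 0, deg(den) = 2, relative degree = 2 ≥ 2, so s·P(s) → 0. Initial slope = 0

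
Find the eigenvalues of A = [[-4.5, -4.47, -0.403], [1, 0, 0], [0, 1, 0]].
Eigenvalues solve det(λI - A) = 0.
Characteristic polynomial: λ^3 + 4.5*λ^2 + 4.47*λ + 0.403 = 0.
Factor: (λ + 3.1)(λ + 1.3)(λ + 0.1) = 0.
Roots: -0.1, -1.3, -3.1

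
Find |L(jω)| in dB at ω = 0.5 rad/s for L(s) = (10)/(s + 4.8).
Substitute s = j*0.5: L(j0.5) = 2.06097 - 0.214684j.
|L(j0.5)| = sqrt(Re² + Im²) = 2.072.
20*log₁₀(2.072) = 6.33 dB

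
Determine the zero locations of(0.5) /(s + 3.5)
Numerator is a nonzero constant (0.5) → Zeros: none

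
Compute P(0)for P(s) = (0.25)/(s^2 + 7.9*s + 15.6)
DC gain = P(0) = num(0)/den(0) = 0.25/15.6 = 0.01603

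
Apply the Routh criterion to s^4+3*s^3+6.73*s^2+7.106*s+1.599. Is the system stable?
Routh array:
s^4: [1, 6.73, 1.599]; s^3: [3, 7.106]; s^2: [4.36133, 1.599]; s^1: [6.00611]; s^0: [1.599]
First column: [1, 3, 4.36133, 6.00611, 1.599]. Sign changes = 0.
Yes, stable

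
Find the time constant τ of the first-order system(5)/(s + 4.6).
First-order system: τ = -1/pole. Pole = -4.6. τ = -1/(-4.6) = 0.2174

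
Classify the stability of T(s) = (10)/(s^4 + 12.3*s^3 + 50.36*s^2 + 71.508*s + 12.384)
Denominator: s^4 + 12.3*s^3 + 50.36*s^2 + 71.508*s + 12.384 = (s + 3)(s + 4.8)(s + 4.3)(s + 0.2). Poles: -0.2, -3, -4.3, -4.8. Stable (all poles in LHP)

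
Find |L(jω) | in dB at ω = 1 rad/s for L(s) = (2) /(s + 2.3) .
Substitute s = j*1: L(j1) = 0.73132 - 0.317965j.
|L(j1)| = sqrt(Re² + Im²) = 0.7975.
20*log₁₀(0.7975) = -1.97 dB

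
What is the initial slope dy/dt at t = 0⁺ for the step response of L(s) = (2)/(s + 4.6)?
IVT: y'(0⁺) = lim_{s→∞} s²·Y(s) = lim_{s→∞} s·L(s).
deg(num) = 0, deg(den) = 1, relative degree = 1, so s·L(s) → (leading num)/(leading den) = 2/1 = 2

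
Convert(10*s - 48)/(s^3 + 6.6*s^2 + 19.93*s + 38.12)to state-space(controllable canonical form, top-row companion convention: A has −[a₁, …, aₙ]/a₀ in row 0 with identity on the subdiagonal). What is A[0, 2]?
Reachable canonical form for den = s^3 + 6.6*s^2 + 19.93*s + 38.12: top row of A = -[a₁,a₂,...,aₙ]/a₀, ones on the subdiagonal, zeros elsewhere.
A = [[-6.6, -19.93, -38.12], [1, 0, 0], [0, 1, 0]].
A[0,2] = -38.12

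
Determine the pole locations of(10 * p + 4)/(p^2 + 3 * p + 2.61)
Set denominator = 0: p^2 + 3*p + 2.61 = 0 → Poles: -1.5 + 0.6j, -1.5 - 0.6j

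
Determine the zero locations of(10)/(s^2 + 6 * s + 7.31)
Numerator is a nonzero constant (10) → Zeros: none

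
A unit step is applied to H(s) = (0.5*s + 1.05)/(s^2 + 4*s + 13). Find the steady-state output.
FVT: lim_{t→∞} y(t) = lim_{s→0} s*Y(s) where Y(s) = H(s)/s.
= lim_{s→0} H(s) = H(0) = num(0)/den(0) = 1.05/13 = 0.08077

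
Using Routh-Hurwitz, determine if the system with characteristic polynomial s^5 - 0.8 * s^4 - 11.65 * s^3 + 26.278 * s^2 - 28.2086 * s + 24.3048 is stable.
Routh array:
s^5: [1, -11.65, -28.2086]; s^4: [-0.8, 26.278, 24.3048]; s^3: [21.1975, 2.1724]; s^2: [26.36, 24.3048]; s^1: [-17.3724]; s^0: [24.3048]
First column: [1, -0.8, 21.1975, 26.36, -17.3724, 24.3048]. Sign changes = 4.
No, unstable (4 RHP root(s))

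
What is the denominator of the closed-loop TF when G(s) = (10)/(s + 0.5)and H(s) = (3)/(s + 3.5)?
Characteristic poly = G_den * H_den + G_num * H_num = (s^2 + 4*s + 1.75) + (30) = s^2 + 4*s + 31.75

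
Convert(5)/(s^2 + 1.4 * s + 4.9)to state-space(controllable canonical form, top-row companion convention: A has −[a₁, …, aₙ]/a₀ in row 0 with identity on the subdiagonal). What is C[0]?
Reachable canonical form: C = numerator coefficients (right-aligned, zero-padded to length n).
num = 5, C = [[0, 5]].
C[0] = 0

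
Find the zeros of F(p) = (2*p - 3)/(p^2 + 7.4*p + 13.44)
Set numerator = 0: 2*p - 3 = 0 → Zeros: 1.5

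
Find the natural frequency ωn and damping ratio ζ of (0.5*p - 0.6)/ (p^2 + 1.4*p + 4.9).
Underdamped: complex pole -0.7 + 2.1j. ωn = |pole| = 2.214, ζ = -Re(pole)/ωn = 0.3162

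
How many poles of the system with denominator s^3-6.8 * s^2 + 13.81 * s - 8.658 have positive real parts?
s^3 - 6.8*s^2 + 13.81*s - 8.658 = (s - 1.8)(s - 1.3)(s - 3.7). Poles: 1.3, 1.8, 3.7. RHP poles (Re>0): 3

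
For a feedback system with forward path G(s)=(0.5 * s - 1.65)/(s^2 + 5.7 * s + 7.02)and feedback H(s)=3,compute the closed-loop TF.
Closed-loop T = G/(1+GH).
Numerator: G_num * H_den = 0.5*s - 1.65.
Denominator: G_den * H_den + G_num * H_num = (s^2 + 5.7*s + 7.02) + (1.5*s - 4.95) = s^2 + 7.2*s + 2.07.
T(s) = (0.5*s - 1.65)/(s^2 + 7.2*s + 2.07)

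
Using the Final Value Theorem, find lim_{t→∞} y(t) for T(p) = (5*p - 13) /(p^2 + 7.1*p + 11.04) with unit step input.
FVT: lim_{t→∞} y(t) = lim_{p→0} p*Y(p) where Y(p) = T(p)/p.
= lim_{p→0} T(p) = T(0) = num(0)/den(0) = -13/11.04 = -1.178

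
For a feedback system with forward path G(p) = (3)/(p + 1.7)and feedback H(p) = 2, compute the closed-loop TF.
Closed-loop T = G/(1+GH).
Numerator: G_num * H_den = 3.
Denominator: G_den * H_den + G_num * H_num = (p + 1.7) + (6) = p + 7.7.
T(p) = (3)/(p + 7.7)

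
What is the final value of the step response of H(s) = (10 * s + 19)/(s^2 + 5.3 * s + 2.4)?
FVT: lim_{t→∞} y(t) = lim_{s→0} s*Y(s) where Y(s) = H(s)/s.
= lim_{s→0} H(s) = H(0) = num(0)/den(0) = 19/2.4 = 7.917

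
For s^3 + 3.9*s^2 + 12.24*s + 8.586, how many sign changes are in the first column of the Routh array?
Routh array:
s^3: [1, 12.24]; s^2: [3.9, 8.586]; s^1: [10.0385]; s^0: [8.586]
First column: [1, 3.9, 10.0385, 8.586]. Sign changes = 0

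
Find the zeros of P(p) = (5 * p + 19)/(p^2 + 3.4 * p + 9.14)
Set numerator = 0: 5*p + 19 = 0 → Zeros: -3.8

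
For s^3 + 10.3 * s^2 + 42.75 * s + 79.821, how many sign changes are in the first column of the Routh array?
Routh array:
s^3: [1, 42.75]; s^2: [10.3, 79.821]; s^1: [35.0004]; s^0: [79.821]
First column: [1, 10.3, 35.0004, 79.821]. Sign changes = 0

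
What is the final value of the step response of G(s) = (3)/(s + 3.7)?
FVT: lim_{t→∞} y(t) = lim_{s→0} s*Y(s) where Y(s) = G(s)/s.
= lim_{s→0} G(s) = G(0) = num(0)/den(0) = 3/3.7 = 0.8108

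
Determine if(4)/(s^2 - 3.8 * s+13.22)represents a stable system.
Denominator: s^2 - 3.8*s + 13.22. Poles: 1.9 + 3.1j, 1.9 - 3.1j. All Re(p)<0: No (unstable)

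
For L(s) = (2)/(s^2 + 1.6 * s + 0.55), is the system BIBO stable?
Denominator: s^2 + 1.6*s + 0.55 = (s + 0.5)(s + 1.1). Poles: -0.5, -1.1. All Re(p)<0: Yes (stable)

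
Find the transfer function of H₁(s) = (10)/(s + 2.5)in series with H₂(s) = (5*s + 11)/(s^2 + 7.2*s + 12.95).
Series: H = H₁ · H₂ = (n₁·n₂)/(d₁·d₂).
Num: n₁·n₂ = 50*s + 110. Den: d₁·d₂ = s^3 + 9.7*s^2 + 30.95*s + 32.375.
H(s) = (50*s + 110)/(s^3 + 9.7*s^2 + 30.95*s + 32.375)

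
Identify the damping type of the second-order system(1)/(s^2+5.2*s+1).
Standard form: ωn²/(s²+2ζωn·s+ωn²) gives ωn=1, ζ=2.6.
Overdamped (ζ = 2.6 > 1)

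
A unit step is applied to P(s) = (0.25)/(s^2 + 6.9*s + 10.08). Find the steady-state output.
FVT: lim_{t→∞} y(t) = lim_{s→0} s*Y(s) where Y(s) = P(s)/s.
= lim_{s→0} P(s) = P(0) = num(0)/den(0) = 0.25/10.08 = 0.0248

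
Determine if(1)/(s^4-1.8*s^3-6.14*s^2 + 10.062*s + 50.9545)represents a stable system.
Denominator: s^4 - 1.8*s^3 - 6.14*s^2 + 10.062*s + 50.9545 = (s^2 - 5.6*s + 10.09)(s^2 + 3.8*s + 5.05). Poles: -1.9 + 1.2j, -1.9 - 1.2j, 2.8 + 1.5j, 2.8 - 1.5j. All Re(p)<0: No (unstable)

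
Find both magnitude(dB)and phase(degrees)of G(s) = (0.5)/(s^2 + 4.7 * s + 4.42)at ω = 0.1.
Substitute s = j*0.1: G(j0.1) = 0.112105 - 0.0119477j.
|G| = 20*log₁₀(sqrt(Re²+Im²)) = -18.96 dB.
∠G = atan2(Im, Re) = -6.08°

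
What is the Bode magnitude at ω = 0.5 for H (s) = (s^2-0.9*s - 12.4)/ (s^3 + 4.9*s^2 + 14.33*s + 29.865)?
Substitute s = j*0.5: H(j0.5) = -0.420165 + 0.0875684j.
|H(j0.5)| = sqrt(Re² + Im²) = 0.4292.
20*log₁₀(0.4292) = -7.35 dB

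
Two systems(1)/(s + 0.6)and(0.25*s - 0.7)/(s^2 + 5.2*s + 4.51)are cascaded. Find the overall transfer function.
Series: H = H₁ · H₂ = (n₁·n₂)/(d₁·d₂).
Num: n₁·n₂ = 0.25*s - 0.7. Den: d₁·d₂ = s^3 + 5.8*s^2 + 7.63*s + 2.706.
H(s) = (0.25*s - 0.7)/(s^3 + 5.8*s^2 + 7.63*s + 2.706)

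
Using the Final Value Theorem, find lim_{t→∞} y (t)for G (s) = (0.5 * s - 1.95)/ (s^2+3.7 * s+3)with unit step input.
FVT: lim_{t→∞} y(t) = lim_{s→0} s*Y(s) where Y(s) = G(s)/s.
= lim_{s→0} G(s) = G(0) = num(0)/den(0) = -1.95/3 = -0.65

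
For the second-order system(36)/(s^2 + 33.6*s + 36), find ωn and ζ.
Standard form: ωn²/(s²+2ζωn·s+ωn²).
const=36=ωn² → ωn=6, s coeff=33.6=2ζωn → ζ=2.8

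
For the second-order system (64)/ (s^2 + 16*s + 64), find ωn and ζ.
Standard form: ωn²/(s²+2ζωn·s+ωn²).
const=64=ωn² → ωn=8, s coeff=16=2ζωn → ζ=1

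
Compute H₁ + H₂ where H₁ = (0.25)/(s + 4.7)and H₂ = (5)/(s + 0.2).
Parallel: H = H₁ + H₂ = (n₁·d₂ + n₂·d₁)/(d₁·d₂).
n₁·d₂ = 0.25*s + 0.05. n₂·d₁ = 5*s + 23.5. Sum = 5.25*s + 23.55. d₁·d₂ = s^2 + 4.9*s + 0.94.
H(s) = (5.25*s + 23.55)/(s^2 + 4.9*s + 0.94)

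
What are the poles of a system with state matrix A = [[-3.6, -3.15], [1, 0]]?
Eigenvalues solve det(λI - A) = 0.
Characteristic polynomial: λ^2 + 3.6*λ + 3.15 = 0.
Factor: (λ + 1.5)(λ + 2.1) = 0.
Roots: -1.5, -2.1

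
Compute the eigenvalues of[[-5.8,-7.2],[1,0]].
Eigenvalues solve det(λI - A) = 0.
Characteristic polynomial: λ^2 + 5.8*λ + 7.2 = 0.
Factor: (λ + 1.8)(λ + 4) = 0.
Roots: -1.8, -4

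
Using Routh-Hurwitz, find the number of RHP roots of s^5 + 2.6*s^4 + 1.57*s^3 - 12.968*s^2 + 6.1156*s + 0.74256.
Routh array:
s^5: [1, 1.57, 6.1156]; s^4: [2.6, -12.968, 0.74256]; s^3: [6.55769, 5.83]; s^2: [-15.2795, 0.74256]; s^1: [6.14869]; s^0: [0.74256]
First column: [1, 2.6, 6.55769, -15.2795, 6.14869, 0.74256]. Sign changes = RHP roots = 2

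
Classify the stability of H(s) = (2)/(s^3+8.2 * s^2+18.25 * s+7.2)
Denominator: s^3 + 8.2*s^2 + 18.25*s + 7.2 = (s + 4.5)(s + 3.2)(s + 0.5). Poles: -0.5, -3.2, -4.5. Stable (all poles in LHP)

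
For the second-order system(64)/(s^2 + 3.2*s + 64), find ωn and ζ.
Standard form: ωn²/(s²+2ζωn·s+ωn²).
const=64=ωn² → ωn=8, s coeff=3.2=2ζωn → ζ=0.2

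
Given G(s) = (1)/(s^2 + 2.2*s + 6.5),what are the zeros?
Numerator is a nonzero constant (1) → Zeros: none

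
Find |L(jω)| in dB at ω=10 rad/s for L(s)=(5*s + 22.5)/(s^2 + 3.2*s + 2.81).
Substitute s = j*10: L(j10) = -0.056044 - 0.532909j.
|L(j10)| = sqrt(Re² + Im²) = 0.5358.
20*log₁₀(0.5358) = -5.42 dB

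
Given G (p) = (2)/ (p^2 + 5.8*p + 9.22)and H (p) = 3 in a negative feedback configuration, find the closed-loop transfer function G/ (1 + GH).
Closed-loop T = G/(1+GH).
Numerator: G_num * H_den = 2.
Denominator: G_den * H_den + G_num * H_num = (p^2 + 5.8*p + 9.22) + (6) = p^2 + 5.8*p + 15.22.
T(p) = (2)/(p^2 + 5.8*p + 15.22)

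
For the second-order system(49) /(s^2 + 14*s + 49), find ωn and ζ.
Standard form: ωn²/(s²+2ζωn·s+ωn²).
const=49=ωn² → ωn=7, s coeff=14=2ζωn → ζ=1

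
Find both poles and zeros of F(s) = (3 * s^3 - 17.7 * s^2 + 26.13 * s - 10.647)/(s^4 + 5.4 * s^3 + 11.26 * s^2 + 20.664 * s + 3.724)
Set denominator = 0: s^4 + 5.4*s^3 + 11.26*s^2 + 20.664*s + 3.724 = (s + 0.2)(s + 3.8)(s^2 + 1.4*s + 4.9) = 0 → Poles: -0.2, -0.7 + 2.1j, -0.7 - 2.1j, -3.8
Set numerator = 0: 3*s^3 - 17.7*s^2 + 26.13*s - 10.647 = 3*(s - 3.9)(s - 0.7)(s - 1.3) = 0 → Zeros: 0.7, 1.3, 3.9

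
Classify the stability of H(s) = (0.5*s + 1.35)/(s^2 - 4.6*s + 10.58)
Denominator: s^2 - 4.6*s + 10.58. Poles: 2.3 + 2.3j, 2.3 - 2.3j. Unstable (2 pole(s) in RHP)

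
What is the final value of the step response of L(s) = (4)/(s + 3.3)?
FVT: lim_{t→∞} y(t) = lim_{s→0} s*Y(s) where Y(s) = L(s)/s.
= lim_{s→0} L(s) = L(0) = num(0)/den(0) = 4/3.3 = 1.212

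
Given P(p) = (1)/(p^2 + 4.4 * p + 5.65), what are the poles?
Set denominator = 0: p^2 + 4.4*p + 5.65 = 0 → Poles: -2.2 + 0.9j, -2.2 - 0.9j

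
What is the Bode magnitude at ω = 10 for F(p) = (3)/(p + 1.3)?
Substitute p = j*10: F(j10) = 0.0383519 - 0.295014j.
|F(j10)| = sqrt(Re² + Im²) = 0.2975.
20*log₁₀(0.2975) = -10.53 dB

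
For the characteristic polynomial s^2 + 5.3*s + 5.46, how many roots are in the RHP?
s^2 + 5.3*s + 5.46 = (s + 1.4)(s + 3.9). Poles: -1.4, -3.9. RHP poles (Re>0): 0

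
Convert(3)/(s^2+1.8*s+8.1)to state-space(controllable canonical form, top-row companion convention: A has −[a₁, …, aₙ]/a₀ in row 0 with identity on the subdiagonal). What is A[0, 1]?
Reachable canonical form for den = s^2 + 1.8*s + 8.1: top row of A = -[a₁,a₂,...,aₙ]/a₀, ones on the subdiagonal, zeros elsewhere.
A = [[-1.8, -8.1], [1, 0]].
A[0,1] = -8.1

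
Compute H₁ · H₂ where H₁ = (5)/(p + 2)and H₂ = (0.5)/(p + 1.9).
Series: H = H₁ · H₂ = (n₁·n₂)/(d₁·d₂).
Num: n₁·n₂ = 2.5. Den: d₁·d₂ = p^2 + 3.9*p + 3.8.
H(p) = (2.5)/(p^2 + 3.9*p + 3.8)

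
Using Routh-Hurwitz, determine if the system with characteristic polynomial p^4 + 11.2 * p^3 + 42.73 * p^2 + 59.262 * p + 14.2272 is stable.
Routh array:
p^4: [1, 42.73, 14.2272]; p^3: [11.2, 59.262]; p^2: [37.43875, 14.2272]; p^1: [55.0059]; p^0: [14.2272]
First column: [1, 11.2, 37.43875, 55.0059, 14.2272]. Sign changes = 0.
Yes, stable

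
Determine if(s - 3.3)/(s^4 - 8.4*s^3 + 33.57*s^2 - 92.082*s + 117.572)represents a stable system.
Denominator: s^4 - 8.4*s^3 + 33.57*s^2 - 92.082*s + 117.572 = (s - 2.8)(s - 3.8)(s^2 - 1.8*s + 11.05). Poles: 0.9 + 3.2j, 0.9 - 3.2j, 2.8, 3.8. All Re(p)<0: No (unstable)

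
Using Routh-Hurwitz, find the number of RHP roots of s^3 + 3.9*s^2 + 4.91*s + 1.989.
Routh array:
s^3: [1, 4.91]; s^2: [3.9, 1.989]; s^1: [4.4]; s^0: [1.989]
First column: [1, 3.9, 4.4, 1.989]. Sign changes = RHP roots = 0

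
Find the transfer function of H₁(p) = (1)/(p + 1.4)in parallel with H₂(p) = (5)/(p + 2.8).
Parallel: H = H₁ + H₂ = (n₁·d₂ + n₂·d₁)/(d₁·d₂).
n₁·d₂ = p + 2.8. n₂·d₁ = 5*p + 7. Sum = 6*p + 9.8. d₁·d₂ = p^2 + 4.2*p + 3.92.
H(p) = (6*p + 9.8)/(p^2 + 4.2*p + 3.92)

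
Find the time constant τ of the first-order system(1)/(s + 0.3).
First-order system: τ = -1/pole. Pole = -0.3. τ = -1/(-0.3) = 3.333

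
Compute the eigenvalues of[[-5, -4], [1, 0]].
Eigenvalues solve det(λI - A) = 0.
Characteristic polynomial: λ^2 + 5*λ + 4 = 0.
Factor: (λ + 1)(λ + 4) = 0.
Roots: -1, -4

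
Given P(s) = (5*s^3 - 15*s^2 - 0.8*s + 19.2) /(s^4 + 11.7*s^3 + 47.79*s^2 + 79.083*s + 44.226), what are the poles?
Set denominator = 0: s^4 + 11.7*s^3 + 47.79*s^2 + 79.083*s + 44.226 = (s + 3.9)(s + 2.1)(s + 4.5)(s + 1.2) = 0 → Poles: -1.2, -2.1, -3.9, -4.5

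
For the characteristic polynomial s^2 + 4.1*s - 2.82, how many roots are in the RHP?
s^2 + 4.1*s - 2.82 = (s - 0.6)(s + 4.7). Poles: -4.7, 0.6. RHP poles (Re>0): 1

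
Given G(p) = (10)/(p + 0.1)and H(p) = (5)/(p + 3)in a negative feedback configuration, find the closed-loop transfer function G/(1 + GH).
Closed-loop T = G/(1+GH).
Numerator: G_num * H_den = 10*p + 30.
Denominator: G_den * H_den + G_num * H_num = (p^2 + 3.1*p + 0.3) + (50) = p^2 + 3.1*p + 50.3.
T(p) = (10*p + 30)/(p^2 + 3.1*p + 50.3)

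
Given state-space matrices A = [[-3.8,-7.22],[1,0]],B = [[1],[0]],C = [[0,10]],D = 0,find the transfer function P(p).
P(p) = C(pI - A)⁻¹B + D.
Characteristic polynomial det(pI - A) = p^2 + 3.8*p + 7.22.
Numerator from C·adj(pI-A)·B + D·det(pI-A) = 10.
P(p) = (10)/(p^2 + 3.8*p + 7.22)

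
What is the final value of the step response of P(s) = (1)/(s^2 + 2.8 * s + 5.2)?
FVT: lim_{t→∞} y(t) = lim_{s→0} s*Y(s) where Y(s) = P(s)/s.
= lim_{s→0} P(s) = P(0) = num(0)/den(0) = 1/5.2 = 0.1923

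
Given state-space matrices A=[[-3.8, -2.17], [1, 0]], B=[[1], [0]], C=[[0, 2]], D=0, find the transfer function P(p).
P(p) = C(pI - A)⁻¹B + D.
Characteristic polynomial det(pI - A) = p^2 + 3.8*p + 2.17.
Numerator from C·adj(pI-A)·B + D·det(pI-A) = 2.
P(p) = (2)/(p^2 + 3.8*p + 2.17)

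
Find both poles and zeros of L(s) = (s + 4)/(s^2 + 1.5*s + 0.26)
Set denominator = 0: s^2 + 1.5*s + 0.26 = (s + 1.3)(s + 0.2) = 0 → Poles: -0.2, -1.3
Set numerator = 0: s + 4 = 0 → Zeros: -4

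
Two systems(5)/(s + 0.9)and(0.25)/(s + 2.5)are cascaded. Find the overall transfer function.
Series: H = H₁ · H₂ = (n₁·n₂)/(d₁·d₂).
Num: n₁·n₂ = 1.25. Den: d₁·d₂ = s^2 + 3.4*s + 2.25.
H(s) = (1.25)/(s^2 + 3.4*s + 2.25)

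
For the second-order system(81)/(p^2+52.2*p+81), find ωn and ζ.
Standard form: ωn²/(p²+2ζωn·p+ωn²).
const=81=ωn² → ωn=9, p coeff=52.2=2ζωn → ζ=2.9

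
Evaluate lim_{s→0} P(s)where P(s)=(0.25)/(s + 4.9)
DC gain = P(0) = num(0)/den(0) = 0.25/4.9 = 0.05102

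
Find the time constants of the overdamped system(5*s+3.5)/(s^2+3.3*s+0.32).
Overdamped: real poles at -0.1, -3.2. τ = -1/pole → τ₁ = 10, τ₂ = 0.3125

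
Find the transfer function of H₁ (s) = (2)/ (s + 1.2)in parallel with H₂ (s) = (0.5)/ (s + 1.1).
Parallel: H = H₁ + H₂ = (n₁·d₂ + n₂·d₁)/(d₁·d₂).
n₁·d₂ = 2*s + 2.2. n₂·d₁ = 0.5*s + 0.6. Sum = 2.5*s + 2.8. d₁·d₂ = s^2 + 2.3*s + 1.32.
H(s) = (2.5*s + 2.8)/(s^2 + 2.3*s + 1.32)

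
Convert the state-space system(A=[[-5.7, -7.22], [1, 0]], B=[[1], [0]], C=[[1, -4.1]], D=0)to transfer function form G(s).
G(s) = C(sI - A)⁻¹B + D.
Characteristic polynomial det(sI - A) = s^2 + 5.7*s + 7.22.
Numerator from C·adj(sI-A)·B + D·det(sI-A) = s - 4.1.
G(s) = (s - 4.1)/(s^2 + 5.7*s + 7.22)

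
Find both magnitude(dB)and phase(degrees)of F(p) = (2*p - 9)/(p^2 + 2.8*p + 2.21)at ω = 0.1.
Substitute p = j*0.1: F(j0.1) = -4.01431 + 0.601822j.
|F| = 20*log₁₀(sqrt(Re²+Im²)) = 12.17 dB.
∠F = atan2(Im, Re) = 171.47°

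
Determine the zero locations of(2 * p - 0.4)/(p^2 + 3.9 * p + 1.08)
Set numerator = 0: 2*p - 0.4 = 0 → Zeros: 0.2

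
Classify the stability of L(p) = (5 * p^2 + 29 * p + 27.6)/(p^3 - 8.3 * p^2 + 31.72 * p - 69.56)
Denominator: p^3 - 8.3*p^2 + 31.72*p - 69.56 = (p - 4.7)(p^2 - 3.6*p + 14.8). Poles: 1.8 + 3.4j, 1.8 - 3.4j, 4.7. Unstable (3 pole(s) in RHP)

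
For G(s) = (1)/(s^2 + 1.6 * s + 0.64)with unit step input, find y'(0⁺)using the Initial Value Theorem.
IVT: y'(0⁺) = lim_{s→∞} s²·Y(s) = lim_{s→∞} s·G(s).
deg(num) = 0, deg(den) = 2, relative degree = 2 ≥ 2, so s·G(s) → 0. Initial slope = 0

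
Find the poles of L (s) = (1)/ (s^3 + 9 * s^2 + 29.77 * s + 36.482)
Set denominator = 0: s^3 + 9*s^2 + 29.77*s + 36.482 = (s + 3.4)(s^2 + 5.6*s + 10.73) = 0 → Poles: -2.8 + 1.7j, -2.8 - 1.7j, -3.4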